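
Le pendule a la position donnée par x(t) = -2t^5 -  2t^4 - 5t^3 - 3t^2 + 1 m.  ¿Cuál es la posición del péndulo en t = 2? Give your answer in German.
Mit x(t) = -2·t^5 - 2·t^4 - 5·t^3 - 3·t^2 + 1 und Einsetzen von t = 2, finden wir x = -147.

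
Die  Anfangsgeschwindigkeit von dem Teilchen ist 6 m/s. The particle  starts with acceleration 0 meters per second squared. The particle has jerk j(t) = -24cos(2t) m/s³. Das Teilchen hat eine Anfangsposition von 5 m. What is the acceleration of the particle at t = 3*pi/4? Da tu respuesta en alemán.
Um dies zu lösen, müssen wir 1 Stammfunktion unserer Gleichung für den Ruck j(t) = -24·cos(2·t) finden. Das Integral von dem Ruck, mit a(0) = 0, ergibt die Beschleunigung: a(t) = -12·sin(2·t). Wir haben die Beschleunigung a(t) = -12·sin(2·t). Durch Einsetzen von t = 3*pi/4: a(3*pi/4) = 12.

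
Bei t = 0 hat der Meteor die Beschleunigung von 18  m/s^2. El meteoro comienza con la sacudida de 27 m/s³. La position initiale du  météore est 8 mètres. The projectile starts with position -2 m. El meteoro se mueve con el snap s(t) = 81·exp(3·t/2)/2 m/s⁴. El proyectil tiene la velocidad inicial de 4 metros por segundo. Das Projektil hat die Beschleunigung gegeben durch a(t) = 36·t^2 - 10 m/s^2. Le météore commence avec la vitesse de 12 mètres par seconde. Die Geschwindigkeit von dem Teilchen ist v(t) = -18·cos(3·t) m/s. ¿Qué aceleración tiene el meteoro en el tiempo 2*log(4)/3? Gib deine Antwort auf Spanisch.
Partiendo del snap s(t) = 81·exp(3·t/2)/2, tomamos 2 integrales. Tomando ∫s(t)dt y aplicando j(0) = 27, encontramos j(t) = 27·exp(3·t/2). La integral de la sacudida, con a(0) = 18, da la aceleración: a(t) = 18·exp(3·t/2). Usando a(t) = 18·exp(3·t/2) y sustituyendo t = 2*log(4)/3, encontramos a = 72.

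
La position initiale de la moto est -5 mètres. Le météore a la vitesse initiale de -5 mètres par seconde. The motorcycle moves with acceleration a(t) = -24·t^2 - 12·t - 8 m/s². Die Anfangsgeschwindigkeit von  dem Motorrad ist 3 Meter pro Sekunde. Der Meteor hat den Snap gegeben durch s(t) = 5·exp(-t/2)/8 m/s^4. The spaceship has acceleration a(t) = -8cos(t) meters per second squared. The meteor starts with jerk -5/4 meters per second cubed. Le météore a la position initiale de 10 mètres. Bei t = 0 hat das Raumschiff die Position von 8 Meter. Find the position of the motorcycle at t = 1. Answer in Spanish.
Partiendo de la aceleración a(t) = -24·t^2 - 12·t - 8, tomamos 2 antiderivadas. Integrando la aceleración y usando la condición inicial v(0) = 3, obtenemos v(t) = -8·t^3 - 6·t^2 - 8·t + 3. La antiderivada de la velocidad es la posición. Usando x(0) = -5, obtenemos x(t) = -2·t^4 - 2·t^3 - 4·t^2 + 3·t - 5. De la ecuación de la posición x(t) = -2·t^4 - 2·t^3 - 4·t^2 + 3·t - 5, sustituimos t = 1 para obtener x = -10.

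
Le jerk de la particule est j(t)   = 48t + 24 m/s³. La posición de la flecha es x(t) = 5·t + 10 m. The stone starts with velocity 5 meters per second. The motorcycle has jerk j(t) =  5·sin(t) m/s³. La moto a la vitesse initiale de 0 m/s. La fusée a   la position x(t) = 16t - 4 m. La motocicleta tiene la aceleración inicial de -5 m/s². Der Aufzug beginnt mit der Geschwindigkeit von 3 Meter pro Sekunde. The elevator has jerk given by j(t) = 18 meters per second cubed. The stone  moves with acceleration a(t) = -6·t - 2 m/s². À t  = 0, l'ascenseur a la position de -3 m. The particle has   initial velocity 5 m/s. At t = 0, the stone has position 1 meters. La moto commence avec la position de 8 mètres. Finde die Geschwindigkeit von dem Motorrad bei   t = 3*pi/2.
Wir müssen das Integral unserer Gleichung für den Ruck j(t) = 5·sin(t) 2-mal finden. Das Integral von dem Ruck ist die Beschleunigung. Mit a(0) = -5 erhalten wir a(t) = -5·cos(t). Durch Integration von der Beschleunigung und Verwendung der Anfangsbedingung v(0) = 0, erhalten wir v(t) = -5·sin(t). Mit v(t) = -5·sin(t) und Einsetzen von t = 3*pi/2, finden wir v = 5.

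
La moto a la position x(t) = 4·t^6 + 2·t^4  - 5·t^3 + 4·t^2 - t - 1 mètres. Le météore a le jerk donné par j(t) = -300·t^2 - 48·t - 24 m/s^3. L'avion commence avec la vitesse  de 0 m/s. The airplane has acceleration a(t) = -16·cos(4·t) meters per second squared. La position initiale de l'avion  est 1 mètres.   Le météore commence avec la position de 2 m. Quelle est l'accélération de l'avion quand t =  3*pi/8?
Nous avons l'accélération a(t) = -16·cos(4·t). En substituant t = 3*pi/8: a(3*pi/8) = 0.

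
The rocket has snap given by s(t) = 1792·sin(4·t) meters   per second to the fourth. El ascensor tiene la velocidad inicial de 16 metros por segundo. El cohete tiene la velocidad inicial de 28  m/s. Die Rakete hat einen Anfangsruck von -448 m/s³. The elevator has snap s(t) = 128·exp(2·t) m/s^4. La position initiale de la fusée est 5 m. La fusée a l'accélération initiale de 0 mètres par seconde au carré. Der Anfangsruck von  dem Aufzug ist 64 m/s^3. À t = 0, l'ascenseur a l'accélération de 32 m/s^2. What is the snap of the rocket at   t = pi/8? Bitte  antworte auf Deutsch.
Aus der Gleichung für den Snap s(t) = 1792·sin(4·t), setzen wir t = pi/8 ein und erhalten s = 1792.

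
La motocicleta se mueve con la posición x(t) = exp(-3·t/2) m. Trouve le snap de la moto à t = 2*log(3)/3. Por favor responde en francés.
En partant de la position x(t) = exp(-3·t/2), nous prenons 4 dérivées. En dérivant la position, nous obtenons la vitesse: v(t) = -3·exp(-3·t/2)/2. En prenant d/dt de v(t), nous trouvons a(t) = 9·exp(-3·t/2)/4. En dérivant l'accélération, nous obtenons le jerk: j(t) = -27·exp(-3·t/2)/8. En dérivant le jerk, nous obtenons le snap: s(t) = 81·exp(-3·t/2)/16. Nous avons le snap s(t) = 81·exp(-3·t/2)/16. En substituant t = 2*log(3)/3: s(2*log(3)/3) = 27/16.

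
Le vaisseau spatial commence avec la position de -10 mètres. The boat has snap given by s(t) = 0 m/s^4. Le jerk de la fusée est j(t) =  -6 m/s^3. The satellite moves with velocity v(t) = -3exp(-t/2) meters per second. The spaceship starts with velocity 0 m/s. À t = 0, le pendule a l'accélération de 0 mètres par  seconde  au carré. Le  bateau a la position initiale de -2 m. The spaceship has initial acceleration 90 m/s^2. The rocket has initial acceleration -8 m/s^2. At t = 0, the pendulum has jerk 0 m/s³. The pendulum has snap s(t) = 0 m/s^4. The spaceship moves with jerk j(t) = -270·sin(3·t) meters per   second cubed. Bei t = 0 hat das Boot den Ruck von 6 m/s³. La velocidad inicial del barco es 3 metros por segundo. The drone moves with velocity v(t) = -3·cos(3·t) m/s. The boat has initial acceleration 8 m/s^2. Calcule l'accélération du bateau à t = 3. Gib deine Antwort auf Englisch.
We need to integrate our snap equation s(t) = 0 2 times. The antiderivative of snap is jerk. Using j(0) = 6, we get j(t) = 6. The antiderivative of jerk is acceleration. Using a(0) = 8, we get a(t) = 6·t + 8. We have acceleration a(t) = 6·t + 8. Substituting t = 3: a(3) = 26.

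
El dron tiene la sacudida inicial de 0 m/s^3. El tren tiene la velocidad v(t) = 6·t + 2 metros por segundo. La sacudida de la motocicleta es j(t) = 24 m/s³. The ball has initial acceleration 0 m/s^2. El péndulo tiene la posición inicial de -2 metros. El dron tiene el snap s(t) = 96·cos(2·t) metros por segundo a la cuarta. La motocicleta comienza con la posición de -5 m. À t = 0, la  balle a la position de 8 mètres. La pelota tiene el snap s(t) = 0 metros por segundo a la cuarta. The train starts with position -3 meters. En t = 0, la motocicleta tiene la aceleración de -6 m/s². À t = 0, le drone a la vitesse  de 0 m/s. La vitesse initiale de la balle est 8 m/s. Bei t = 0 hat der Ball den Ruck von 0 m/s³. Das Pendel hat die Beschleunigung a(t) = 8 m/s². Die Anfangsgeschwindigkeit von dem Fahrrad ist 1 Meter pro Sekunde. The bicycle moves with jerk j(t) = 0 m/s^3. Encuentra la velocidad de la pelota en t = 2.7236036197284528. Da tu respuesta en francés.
Nous devons trouver la primitive de notre équation du snap s(t) = 0 3 fois. En prenant ∫s(t)dt et en appliquant j(0) = 0, nous trouvons j(t) = 0. La primitive du jerk est l'accélération. En utilisant a(0) = 0, nous obtenons a(t) = 0. La primitive de l'accélération est la vitesse. En utilisant v(0) = 8, nous obtenons v(t) = 8. De l'équation de la vitesse v(t) = 8, nous substituons t = 2.7236036197284528 pour obtenir v = 8.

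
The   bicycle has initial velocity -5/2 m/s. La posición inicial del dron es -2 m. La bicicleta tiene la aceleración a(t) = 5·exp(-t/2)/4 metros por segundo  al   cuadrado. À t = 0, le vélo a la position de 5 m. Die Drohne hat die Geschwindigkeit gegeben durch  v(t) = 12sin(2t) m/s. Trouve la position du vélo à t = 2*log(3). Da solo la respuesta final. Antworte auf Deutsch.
x(2*log(3)) = 5/3.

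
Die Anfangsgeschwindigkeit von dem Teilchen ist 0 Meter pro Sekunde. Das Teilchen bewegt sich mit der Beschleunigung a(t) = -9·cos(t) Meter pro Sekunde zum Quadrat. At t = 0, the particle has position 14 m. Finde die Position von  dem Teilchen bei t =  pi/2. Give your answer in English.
We need to integrate our acceleration equation a(t) = -9·cos(t) 2 times. Integrating acceleration and using the initial condition v(0) = 0, we get v(t) = -9·sin(t). The antiderivative of velocity, with x(0) = 14, gives position: x(t) = 9·cos(t) + 5. From the given position equation x(t) = 9·cos(t) + 5, we substitute t = pi/2 to get x = 5.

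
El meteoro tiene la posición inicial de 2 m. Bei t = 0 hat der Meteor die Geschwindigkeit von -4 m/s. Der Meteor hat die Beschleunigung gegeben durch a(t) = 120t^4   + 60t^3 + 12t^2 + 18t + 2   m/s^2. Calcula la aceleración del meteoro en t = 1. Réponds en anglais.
Using a(t) = 120·t^4 + 60·t^3 + 12·t^2 + 18·t + 2 and substituting t = 1, we find a = 212.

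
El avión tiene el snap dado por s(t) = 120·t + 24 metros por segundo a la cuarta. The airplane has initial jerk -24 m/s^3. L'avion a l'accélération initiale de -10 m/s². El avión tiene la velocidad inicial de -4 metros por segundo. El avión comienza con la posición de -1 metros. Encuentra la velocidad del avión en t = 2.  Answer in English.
We must find the antiderivative of our snap equation s(t) = 120·t + 24 3 times. The integral of snap is jerk. Using j(0) = -24, we get j(t) = 60·t^2 + 24·t - 24. The antiderivative of jerk, with a(0) = -10, gives acceleration: a(t) = 20·t^3 + 12·t^2 - 24·t - 10. Taking ∫a(t)dt and applying v(0) = -4, we find v(t) = 5·t^4 + 4·t^3 - 12·t^2 - 10·t - 4. Using v(t) = 5·t^4 + 4·t^3 - 12·t^2 - 10·t - 4 and substituting t = 2, we find v = 40.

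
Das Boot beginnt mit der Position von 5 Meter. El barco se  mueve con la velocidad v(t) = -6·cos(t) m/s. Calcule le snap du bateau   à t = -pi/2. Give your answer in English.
Starting from velocity v(t) = -6·cos(t), we take 3 derivatives. Differentiating velocity, we get acceleration: a(t) = 6·sin(t). Differentiating acceleration, we get jerk: j(t) = 6·cos(t). The derivative of jerk gives snap: s(t) = -6·sin(t). We have snap s(t) = -6·sin(t). Substituting t = -pi/2: s(-pi/2) = 6.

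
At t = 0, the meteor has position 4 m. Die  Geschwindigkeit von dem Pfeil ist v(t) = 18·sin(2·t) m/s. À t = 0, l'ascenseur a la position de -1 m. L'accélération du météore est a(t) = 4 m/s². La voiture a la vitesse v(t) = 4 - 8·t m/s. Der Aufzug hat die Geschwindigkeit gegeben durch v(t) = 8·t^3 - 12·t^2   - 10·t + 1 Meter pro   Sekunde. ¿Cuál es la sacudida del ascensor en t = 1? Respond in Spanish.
Debemos derivar nuestra ecuación de la velocidad v(t) = 8·t^3 - 12·t^2 - 10·t + 1 2 veces. Tomando d/dt de v(t), encontramos a(t) = 24·t^2 - 24·t - 10. La derivada de la aceleración da la sacudida: j(t) = 48·t - 24. Tenemos la sacudida j(t) = 48·t - 24. Sustituyendo t = 1: j(1) = 24.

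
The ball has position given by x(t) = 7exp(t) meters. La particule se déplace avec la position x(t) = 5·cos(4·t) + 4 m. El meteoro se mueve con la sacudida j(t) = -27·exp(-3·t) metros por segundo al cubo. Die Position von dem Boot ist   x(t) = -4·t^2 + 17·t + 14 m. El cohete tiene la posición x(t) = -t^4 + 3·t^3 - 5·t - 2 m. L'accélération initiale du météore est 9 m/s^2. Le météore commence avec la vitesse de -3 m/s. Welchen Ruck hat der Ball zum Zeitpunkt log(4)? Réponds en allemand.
Wir müssen unsere Gleichung für die Position x(t) = 7·exp(t) 3-mal ableiten. Mit d/dt von x(t) finden wir v(t) = 7·exp(t). Durch Ableiten von der Geschwindigkeit erhalten wir die Beschleunigung: a(t) = 7·exp(t). Die Ableitung von der Beschleunigung ergibt den Ruck: j(t) = 7·exp(t). Mit j(t) = 7·exp(t) und Einsetzen von t = log(4), finden wir j = 28.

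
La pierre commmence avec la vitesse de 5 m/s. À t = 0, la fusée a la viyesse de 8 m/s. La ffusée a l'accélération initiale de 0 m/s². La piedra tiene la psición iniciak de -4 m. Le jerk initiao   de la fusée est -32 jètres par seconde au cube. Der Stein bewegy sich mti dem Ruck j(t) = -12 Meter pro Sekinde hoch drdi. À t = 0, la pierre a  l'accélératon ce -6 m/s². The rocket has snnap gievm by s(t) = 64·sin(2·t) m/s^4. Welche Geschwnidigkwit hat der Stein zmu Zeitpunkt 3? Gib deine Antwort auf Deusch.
Um dies zu lösen, müssen wir 2 Stammfunktionen unserer Gleichung für den Ruck j(t) = -12 finden. Das Integral von dem Ruck ist die Beschleunigung. Mit a(0) = -6 erhalten wir a(t) = -12·t - 6. Mit ∫a(t)dt und Anwendung von v(0) = 5, finden wir v(t) = -6·t^2 - 6·t + 5. Wir haben die Geschwindigkeit v(t) = -6·t^2 - 6·t + 5. Durch Einsetzen von t = 3: v(3) = -67.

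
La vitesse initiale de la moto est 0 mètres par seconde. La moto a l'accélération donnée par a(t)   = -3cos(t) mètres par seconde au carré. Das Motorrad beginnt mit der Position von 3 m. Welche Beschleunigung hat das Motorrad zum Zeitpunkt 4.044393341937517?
Mit a(t) = -3·cos(t) und Einsetzen von t = 4.044393341937517, finden wir a = 1.85824103604826.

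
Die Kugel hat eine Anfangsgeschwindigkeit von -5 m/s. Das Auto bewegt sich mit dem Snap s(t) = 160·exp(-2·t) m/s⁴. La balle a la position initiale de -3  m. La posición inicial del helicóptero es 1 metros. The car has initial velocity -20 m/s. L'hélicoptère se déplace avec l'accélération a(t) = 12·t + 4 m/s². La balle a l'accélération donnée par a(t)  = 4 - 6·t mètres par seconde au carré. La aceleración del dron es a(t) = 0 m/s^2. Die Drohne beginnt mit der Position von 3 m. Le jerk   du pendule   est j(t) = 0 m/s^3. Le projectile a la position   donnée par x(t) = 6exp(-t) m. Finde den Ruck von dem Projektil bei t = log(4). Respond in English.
To solve this, we need to take 3 derivatives of our position equation x(t) = 6·exp(-t). The derivative of position gives velocity: v(t) = -6·exp(-t). Taking d/dt of v(t), we find a(t) = 6·exp(-t). Differentiating acceleration, we get jerk: j(t) = -6·exp(-t). We have jerk j(t) = -6·exp(-t). Substituting t = log(4): j(log(4)) = -3/2.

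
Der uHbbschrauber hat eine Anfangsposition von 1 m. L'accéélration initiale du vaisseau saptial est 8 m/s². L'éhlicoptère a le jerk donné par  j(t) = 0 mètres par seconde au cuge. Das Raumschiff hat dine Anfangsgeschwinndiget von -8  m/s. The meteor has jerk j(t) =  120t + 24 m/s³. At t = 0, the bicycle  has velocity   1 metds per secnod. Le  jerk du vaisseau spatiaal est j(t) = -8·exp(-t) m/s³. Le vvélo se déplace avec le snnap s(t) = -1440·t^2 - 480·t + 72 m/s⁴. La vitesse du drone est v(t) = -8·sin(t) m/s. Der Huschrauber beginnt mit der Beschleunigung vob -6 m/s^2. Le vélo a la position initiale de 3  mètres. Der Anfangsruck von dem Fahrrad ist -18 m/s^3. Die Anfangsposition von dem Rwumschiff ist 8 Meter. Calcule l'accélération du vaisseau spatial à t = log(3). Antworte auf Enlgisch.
To solve this, we need to take 1 antiderivative of our jerk equation j(t) = -8·exp(-t). Taking ∫j(t)dt and applying a(0) = 8, we find a(t) = 8·exp(-t). We have acceleration a(t) = 8·exp(-t). Substituting t = log(3): a(log(3)) = 8/3.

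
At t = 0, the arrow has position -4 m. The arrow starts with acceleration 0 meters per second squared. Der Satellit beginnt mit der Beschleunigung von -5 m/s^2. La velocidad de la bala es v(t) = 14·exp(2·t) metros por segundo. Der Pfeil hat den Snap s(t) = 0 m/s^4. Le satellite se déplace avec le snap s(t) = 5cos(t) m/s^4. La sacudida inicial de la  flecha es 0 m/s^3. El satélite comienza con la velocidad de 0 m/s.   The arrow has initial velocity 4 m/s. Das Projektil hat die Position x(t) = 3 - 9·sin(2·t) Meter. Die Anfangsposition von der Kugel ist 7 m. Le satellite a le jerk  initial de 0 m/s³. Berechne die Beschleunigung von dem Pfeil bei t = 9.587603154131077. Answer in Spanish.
Para resolver esto, necesitamos tomar 2 integrales de nuestra ecuación del snap s(t) = 0. Tomando ∫s(t)dt y aplicando j(0) = 0, encontramos j(t) = 0. Tomando ∫j(t)dt y aplicando a(0) = 0, encontramos a(t) = 0. Usando a(t) = 0 y sustituyendo t = 9.587603154131077, encontramos a = 0.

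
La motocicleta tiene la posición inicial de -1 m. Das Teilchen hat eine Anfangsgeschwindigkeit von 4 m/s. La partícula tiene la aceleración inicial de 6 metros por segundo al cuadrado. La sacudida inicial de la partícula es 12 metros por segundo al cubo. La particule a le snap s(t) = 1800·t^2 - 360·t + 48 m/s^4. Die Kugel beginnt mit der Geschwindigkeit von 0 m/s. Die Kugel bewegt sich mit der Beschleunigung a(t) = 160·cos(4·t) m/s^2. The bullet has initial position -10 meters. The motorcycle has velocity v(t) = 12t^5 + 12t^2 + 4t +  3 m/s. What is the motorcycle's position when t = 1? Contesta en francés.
En partant de la vitesse v(t) = 12·t^5 + 12·t^2 + 4·t + 3, nous prenons 1 intégrale. L'intégrale de la vitesse est la position. En utilisant x(0) = -1, nous obtenons x(t) = 2·t^6 + 4·t^3 + 2·t^2 + 3·t - 1. Nous avons la position x(t) = 2·t^6 + 4·t^3 + 2·t^2 + 3·t - 1. En substituant t = 1: x(1) = 10.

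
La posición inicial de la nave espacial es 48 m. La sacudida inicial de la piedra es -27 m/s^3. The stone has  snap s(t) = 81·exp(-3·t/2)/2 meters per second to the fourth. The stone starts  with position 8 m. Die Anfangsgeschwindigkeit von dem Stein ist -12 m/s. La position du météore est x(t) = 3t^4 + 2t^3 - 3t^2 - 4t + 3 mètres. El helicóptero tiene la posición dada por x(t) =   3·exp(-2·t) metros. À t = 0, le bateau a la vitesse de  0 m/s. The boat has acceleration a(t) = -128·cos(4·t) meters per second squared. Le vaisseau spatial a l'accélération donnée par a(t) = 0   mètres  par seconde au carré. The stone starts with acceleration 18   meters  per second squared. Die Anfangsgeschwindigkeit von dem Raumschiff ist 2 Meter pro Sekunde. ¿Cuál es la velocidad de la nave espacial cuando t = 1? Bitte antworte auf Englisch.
To solve this, we need to take 1 antiderivative of our acceleration equation a(t) = 0. Integrating acceleration and using the initial condition v(0) = 2, we get v(t) = 2. From the given velocity equation v(t) = 2, we substitute t = 1 to get v = 2.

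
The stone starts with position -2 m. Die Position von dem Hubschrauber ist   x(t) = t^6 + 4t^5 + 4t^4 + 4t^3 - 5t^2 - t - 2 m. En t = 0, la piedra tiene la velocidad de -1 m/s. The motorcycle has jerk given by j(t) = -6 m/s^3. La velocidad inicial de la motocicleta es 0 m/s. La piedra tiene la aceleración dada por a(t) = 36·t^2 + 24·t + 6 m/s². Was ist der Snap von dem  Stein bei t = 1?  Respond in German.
Ausgehend von der Beschleunigung a(t) = 36·t^2 + 24·t + 6, nehmen wir 2 Ableitungen. Mit d/dt von a(t) finden wir j(t) = 72·t + 24. Mit d/dt von j(t) finden wir s(t) = 72. Wir haben den Snap s(t) = 72. Durch Einsetzen von t = 1: s(1) = 72.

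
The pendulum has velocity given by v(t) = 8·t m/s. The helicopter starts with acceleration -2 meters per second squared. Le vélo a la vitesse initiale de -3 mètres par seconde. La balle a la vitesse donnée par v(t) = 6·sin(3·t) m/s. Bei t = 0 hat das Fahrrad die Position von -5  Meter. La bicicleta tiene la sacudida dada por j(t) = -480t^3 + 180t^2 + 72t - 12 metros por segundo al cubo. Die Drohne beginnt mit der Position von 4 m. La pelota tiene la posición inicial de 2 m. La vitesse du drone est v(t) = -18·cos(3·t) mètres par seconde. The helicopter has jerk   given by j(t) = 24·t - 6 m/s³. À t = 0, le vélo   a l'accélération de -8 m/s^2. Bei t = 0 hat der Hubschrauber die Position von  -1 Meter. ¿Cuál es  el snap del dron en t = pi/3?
Partiendo de la velocidad v(t) = -18·cos(3·t), tomamos 3 derivadas. Tomando d/dt de v(t), encontramos a(t) = 54·sin(3·t). Tomando d/dt de a(t), encontramos j(t) = 162·cos(3·t). Derivando la sacudida, obtenemos el snap: s(t) = -486·sin(3·t). Usando s(t) = -486·sin(3·t) y sustituyendo t = pi/3, encontramos s = 0.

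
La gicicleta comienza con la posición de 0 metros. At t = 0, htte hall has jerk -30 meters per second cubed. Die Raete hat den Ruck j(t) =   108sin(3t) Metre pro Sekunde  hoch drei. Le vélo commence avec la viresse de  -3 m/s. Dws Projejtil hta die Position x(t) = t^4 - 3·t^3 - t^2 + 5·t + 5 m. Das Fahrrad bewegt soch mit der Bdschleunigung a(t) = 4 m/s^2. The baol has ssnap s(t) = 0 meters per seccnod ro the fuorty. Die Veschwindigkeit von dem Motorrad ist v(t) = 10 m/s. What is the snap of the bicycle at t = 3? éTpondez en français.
Nous devons dériver notre équation de l'accélération a(t) = 4 2 fois. La dérivée de l'accélération donne le jerk: j(t) = 0. La dérivée du jerk donne le snap: s(t) = 0. Nous avons le snap s(t) = 0. En substituant t = 3: s(3) = 0.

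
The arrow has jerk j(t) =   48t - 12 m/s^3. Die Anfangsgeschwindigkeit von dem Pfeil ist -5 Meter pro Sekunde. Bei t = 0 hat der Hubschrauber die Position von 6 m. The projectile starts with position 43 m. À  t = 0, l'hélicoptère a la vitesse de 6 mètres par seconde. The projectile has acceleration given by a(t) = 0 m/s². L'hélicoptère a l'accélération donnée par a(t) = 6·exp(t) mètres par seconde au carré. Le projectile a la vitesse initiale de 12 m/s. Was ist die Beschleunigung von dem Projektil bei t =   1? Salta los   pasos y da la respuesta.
Die Antwort ist 0.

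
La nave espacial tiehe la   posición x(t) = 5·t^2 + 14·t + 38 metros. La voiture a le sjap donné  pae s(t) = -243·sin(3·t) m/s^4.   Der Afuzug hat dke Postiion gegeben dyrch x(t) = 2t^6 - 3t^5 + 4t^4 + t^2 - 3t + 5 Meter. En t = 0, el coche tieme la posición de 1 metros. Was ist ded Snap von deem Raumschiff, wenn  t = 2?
Um dies zu lösen, müssen wir 4 Ableitungen unserer Gleichung für die Position x(t) = 5·t^2 + 14·t + 38 nehmen. Durch Ableiten von der Position erhalten wir die Geschwindigkeit: v(t) = 10·t + 14. Die Ableitung von der Geschwindigkeit ergibt die Beschleunigung: a(t) = 10. Die Ableitung von der Beschleunigung ergibt den Ruck: j(t) = 0. Mit d/dt von j(t) finden wir s(t) = 0. Aus der Gleichung für den Snap s(t) = 0, setzen wir t = 2 ein und erhalten s = 0.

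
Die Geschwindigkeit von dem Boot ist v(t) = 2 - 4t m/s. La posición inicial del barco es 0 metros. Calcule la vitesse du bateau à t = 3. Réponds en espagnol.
De la ecuación de la velocidad v(t) = 2 - 4·t, sustituimos t = 3 para obtener v = -10.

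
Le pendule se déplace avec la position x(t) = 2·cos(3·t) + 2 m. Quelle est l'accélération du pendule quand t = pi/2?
En partant de la position x(t) = 2·cos(3·t) + 2, nous prenons 2 dérivées. En dérivant la position, nous obtenons la vitesse: v(t) = -6·sin(3·t). La dérivée de la vitesse donne l'accélération: a(t) = -18·cos(3·t). De l'équation de l'accélération a(t) = -18·cos(3·t), nous substituons t = pi/2 pour obtenir a = 0.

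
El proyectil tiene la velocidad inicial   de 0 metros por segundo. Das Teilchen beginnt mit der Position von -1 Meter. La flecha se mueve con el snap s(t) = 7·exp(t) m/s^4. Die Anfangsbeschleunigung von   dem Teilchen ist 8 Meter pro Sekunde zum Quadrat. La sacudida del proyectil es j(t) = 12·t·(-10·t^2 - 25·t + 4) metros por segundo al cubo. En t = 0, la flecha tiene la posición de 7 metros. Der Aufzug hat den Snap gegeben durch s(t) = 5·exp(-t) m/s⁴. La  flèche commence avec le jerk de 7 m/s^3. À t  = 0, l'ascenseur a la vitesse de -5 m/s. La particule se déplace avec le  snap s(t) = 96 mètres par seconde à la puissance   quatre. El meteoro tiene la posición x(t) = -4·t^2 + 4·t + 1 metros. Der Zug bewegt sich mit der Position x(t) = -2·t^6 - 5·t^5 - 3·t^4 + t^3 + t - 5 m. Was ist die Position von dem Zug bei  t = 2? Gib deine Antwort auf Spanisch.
De la ecuación de la posición x(t) = -2·t^6 - 5·t^5 - 3·t^4 + t^3 + t - 5, sustituimos t = 2 para obtener x = -331.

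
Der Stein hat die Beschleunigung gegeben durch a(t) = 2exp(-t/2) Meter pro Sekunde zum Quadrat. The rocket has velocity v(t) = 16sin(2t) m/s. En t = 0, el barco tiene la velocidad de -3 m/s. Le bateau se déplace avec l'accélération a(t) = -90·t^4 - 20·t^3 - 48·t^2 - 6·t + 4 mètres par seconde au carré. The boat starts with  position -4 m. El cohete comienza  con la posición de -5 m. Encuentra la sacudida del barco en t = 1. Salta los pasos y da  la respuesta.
En t = 1, j = -522.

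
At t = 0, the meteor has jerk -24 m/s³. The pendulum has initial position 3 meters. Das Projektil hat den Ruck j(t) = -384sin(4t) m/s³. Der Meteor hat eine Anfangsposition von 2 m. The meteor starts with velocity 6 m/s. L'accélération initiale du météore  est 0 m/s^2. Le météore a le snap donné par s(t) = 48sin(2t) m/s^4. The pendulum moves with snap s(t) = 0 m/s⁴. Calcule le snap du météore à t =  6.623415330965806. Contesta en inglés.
Using s(t) = 48·sin(2·t) and substituting t = 6.623415330965806, we find s = 30.1992325395574.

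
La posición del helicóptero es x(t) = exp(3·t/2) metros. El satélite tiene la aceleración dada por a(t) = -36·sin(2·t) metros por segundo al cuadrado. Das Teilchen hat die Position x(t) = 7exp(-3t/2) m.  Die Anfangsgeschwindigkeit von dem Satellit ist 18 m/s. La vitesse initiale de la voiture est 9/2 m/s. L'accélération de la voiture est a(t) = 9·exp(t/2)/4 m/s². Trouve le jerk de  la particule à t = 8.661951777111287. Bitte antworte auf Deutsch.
Wir müssen unsere Gleichung für die Position x(t) = 7·exp(-3·t/2) 3-mal ableiten. Durch Ableiten von der Position erhalten wir die Geschwindigkeit: v(t) = -21·exp(-3·t/2)/2. Die Ableitung von der Geschwindigkeit ergibt die Beschleunigung: a(t) = 63·exp(-3·t/2)/4. Mit d/dt von a(t) finden wir j(t) = -189·exp(-3·t/2)/8. Mit j(t) = -189·exp(-3·t/2)/8 und Einsetzen von t = 8.661951777111287, finden wir j = -0.0000537792855286492.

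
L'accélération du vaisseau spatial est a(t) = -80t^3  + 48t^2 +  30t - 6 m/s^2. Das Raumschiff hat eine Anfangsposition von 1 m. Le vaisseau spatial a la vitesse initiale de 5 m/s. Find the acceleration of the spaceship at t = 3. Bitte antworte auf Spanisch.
Usando a(t) = -80·t^3 + 48·t^2 + 30·t - 6 y sustituyendo t = 3, encontramos a = -1644.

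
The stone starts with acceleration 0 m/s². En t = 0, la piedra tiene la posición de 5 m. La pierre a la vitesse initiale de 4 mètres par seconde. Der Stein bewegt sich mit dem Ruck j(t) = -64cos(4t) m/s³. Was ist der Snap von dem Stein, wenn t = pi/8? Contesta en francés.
En partant du jerk j(t) = -64·cos(4·t), nous prenons 1 dérivée. En dérivant le jerk, nous obtenons le snap: s(t) = 256·sin(4·t). Nous avons le snap s(t) = 256·sin(4·t). En substituant t = pi/8: s(pi/8) = 256.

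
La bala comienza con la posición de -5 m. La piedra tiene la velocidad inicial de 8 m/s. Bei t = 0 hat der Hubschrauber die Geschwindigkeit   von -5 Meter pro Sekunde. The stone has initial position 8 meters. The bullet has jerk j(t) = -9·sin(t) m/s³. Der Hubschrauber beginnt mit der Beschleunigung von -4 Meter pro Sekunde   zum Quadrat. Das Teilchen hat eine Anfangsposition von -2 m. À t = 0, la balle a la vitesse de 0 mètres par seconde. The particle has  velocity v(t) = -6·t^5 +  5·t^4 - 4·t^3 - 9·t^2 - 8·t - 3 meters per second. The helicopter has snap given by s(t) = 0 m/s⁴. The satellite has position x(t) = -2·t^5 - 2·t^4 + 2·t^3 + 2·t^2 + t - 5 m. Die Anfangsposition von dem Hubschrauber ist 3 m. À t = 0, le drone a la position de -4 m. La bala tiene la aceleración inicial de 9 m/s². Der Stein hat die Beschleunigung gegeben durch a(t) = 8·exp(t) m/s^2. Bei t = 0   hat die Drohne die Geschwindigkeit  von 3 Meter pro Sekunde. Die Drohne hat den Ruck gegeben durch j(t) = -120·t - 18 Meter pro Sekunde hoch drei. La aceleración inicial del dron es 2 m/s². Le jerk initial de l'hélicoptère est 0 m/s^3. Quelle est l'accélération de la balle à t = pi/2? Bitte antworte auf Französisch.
Pour résoudre ceci, nous devons prendre 1 intégrale de notre équation du jerk j(t) = -9·sin(t). L'intégrale du jerk est l'accélération. En utilisant a(0) = 9, nous obtenons a(t) = 9·cos(t). En utilisant a(t) = 9·cos(t) et en substituant t = pi/2, nous trouvons a = 0.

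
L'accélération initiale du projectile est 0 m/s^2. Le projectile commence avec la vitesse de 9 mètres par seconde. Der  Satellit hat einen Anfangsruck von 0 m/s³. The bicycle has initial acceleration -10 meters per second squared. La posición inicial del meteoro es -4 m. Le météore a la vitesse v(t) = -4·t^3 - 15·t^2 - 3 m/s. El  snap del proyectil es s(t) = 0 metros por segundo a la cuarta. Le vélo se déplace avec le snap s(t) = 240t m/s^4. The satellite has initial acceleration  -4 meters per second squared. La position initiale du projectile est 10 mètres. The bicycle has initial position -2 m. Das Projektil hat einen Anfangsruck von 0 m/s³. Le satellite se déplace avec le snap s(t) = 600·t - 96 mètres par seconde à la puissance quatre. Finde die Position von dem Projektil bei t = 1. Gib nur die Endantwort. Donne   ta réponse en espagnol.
En t = 1, x = 19.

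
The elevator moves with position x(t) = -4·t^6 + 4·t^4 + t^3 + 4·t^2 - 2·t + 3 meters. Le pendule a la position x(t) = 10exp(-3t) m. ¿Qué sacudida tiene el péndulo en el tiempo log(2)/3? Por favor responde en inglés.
To solve this, we need to take 3 derivatives of our position equation x(t) = 10·exp(-3·t). Taking d/dt of x(t), we find v(t) = -30·exp(-3·t). Differentiating velocity, we get acceleration: a(t) = 90·exp(-3·t). Differentiating acceleration, we get jerk: j(t) = -270·exp(-3·t). Using j(t) = -270·exp(-3·t) and substituting t = log(2)/3, we find j = -135.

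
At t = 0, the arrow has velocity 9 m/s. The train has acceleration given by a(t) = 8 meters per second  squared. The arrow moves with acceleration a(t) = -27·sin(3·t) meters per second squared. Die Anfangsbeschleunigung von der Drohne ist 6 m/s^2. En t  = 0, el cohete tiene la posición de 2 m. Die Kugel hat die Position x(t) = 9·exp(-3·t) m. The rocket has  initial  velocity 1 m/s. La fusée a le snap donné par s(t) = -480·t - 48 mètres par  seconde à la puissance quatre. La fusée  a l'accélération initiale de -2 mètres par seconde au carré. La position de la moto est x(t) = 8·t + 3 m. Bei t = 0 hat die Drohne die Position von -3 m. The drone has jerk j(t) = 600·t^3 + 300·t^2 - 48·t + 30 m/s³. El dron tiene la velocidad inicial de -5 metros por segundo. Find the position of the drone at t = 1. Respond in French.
Pour résoudre ceci, nous devons prendre 3 primitives de notre équation du jerk j(t) = 600·t^3 + 300·t^2 - 48·t + 30. La primitive du jerk est l'accélération. En utilisant a(0) = 6, nous obtenons a(t) = 150·t^4 + 100·t^3 - 24·t^2 + 30·t + 6. La primitive de l'accélération est la vitesse. En utilisant v(0) = -5, nous obtenons v(t) = 30·t^5 + 25·t^4 - 8·t^3 + 15·t^2 + 6·t - 5. En prenant ∫v(t)dt et en appliquant x(0) = -3, nous trouvons x(t) = 5·t^6 + 5·t^5 - 2·t^4 + 5·t^3 + 3·t^2 - 5·t - 3. De l'équation de la position x(t) = 5·t^6 + 5·t^5 - 2·t^4 + 5·t^3 + 3·t^2 - 5·t - 3, nous substituons t = 1 pour obtenir x = 8.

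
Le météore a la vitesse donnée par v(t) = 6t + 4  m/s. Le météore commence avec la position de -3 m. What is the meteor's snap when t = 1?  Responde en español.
Debemos derivar nuestra ecuación de la velocidad v(t) = 6·t + 4 3 veces. Derivando la velocidad, obtenemos la aceleración: a(t) = 6. Tomando d/dt de a(t), encontramos j(t) = 0. Tomando d/dt de j(t), encontramos s(t) = 0. Usando s(t) = 0 y sustituyendo t = 1, encontramos s = 0.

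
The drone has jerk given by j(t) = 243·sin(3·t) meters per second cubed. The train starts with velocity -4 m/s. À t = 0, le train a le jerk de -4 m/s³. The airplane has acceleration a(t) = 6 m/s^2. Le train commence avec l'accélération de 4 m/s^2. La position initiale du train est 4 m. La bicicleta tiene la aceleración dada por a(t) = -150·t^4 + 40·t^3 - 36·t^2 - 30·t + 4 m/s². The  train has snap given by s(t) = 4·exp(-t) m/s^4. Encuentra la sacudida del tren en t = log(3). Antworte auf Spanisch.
Para resolver esto, necesitamos tomar 1 integral de nuestra ecuación del snap s(t) = 4·exp(-t). La antiderivada del snap es la sacudida. Usando j(0) = -4, obtenemos j(t) = -4·exp(-t). Tenemos la sacudida j(t) = -4·exp(-t). Sustituyendo t = log(3): j(log(3)) = -4/3.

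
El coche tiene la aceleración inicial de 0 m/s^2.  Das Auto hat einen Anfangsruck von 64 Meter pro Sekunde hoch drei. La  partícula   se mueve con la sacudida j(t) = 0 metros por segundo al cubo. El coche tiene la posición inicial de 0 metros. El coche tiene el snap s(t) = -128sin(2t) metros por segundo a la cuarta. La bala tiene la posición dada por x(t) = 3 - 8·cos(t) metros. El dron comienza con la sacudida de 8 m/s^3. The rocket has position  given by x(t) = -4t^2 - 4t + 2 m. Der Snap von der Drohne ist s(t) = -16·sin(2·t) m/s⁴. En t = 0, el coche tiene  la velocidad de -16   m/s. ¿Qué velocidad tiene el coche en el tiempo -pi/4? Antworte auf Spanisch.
Para resolver esto, necesitamos tomar 3 integrales de nuestra ecuación del snap s(t) = -128·sin(2·t). Tomando ∫s(t)dt y aplicando j(0) = 64, encontramos j(t) = 64·cos(2·t). La integral de la sacudida, con a(0) = 0, da la aceleración: a(t) = 32·sin(2·t). La integral de la aceleración, con v(0) = -16, da la velocidad: v(t) = -16·cos(2·t). Tenemos la velocidad v(t) = -16·cos(2·t). Sustituyendo t = -pi/4: v(-pi/4) = 0.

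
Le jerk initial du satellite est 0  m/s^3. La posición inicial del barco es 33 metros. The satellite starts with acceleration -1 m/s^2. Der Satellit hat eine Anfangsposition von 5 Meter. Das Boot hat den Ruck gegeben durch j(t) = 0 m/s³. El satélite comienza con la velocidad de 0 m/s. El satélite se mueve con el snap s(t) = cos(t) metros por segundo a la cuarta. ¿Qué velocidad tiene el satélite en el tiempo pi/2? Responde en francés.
Nous devons intégrer notre équation du snap s(t) = cos(t) 3 fois. En intégrant le snap et en utilisant la condition initiale j(0) = 0, nous obtenons j(t) = sin(t). L'intégrale du jerk, avec a(0) = -1, donne l'accélération: a(t) = -cos(t). L'intégrale de l'accélération, avec v(0) = 0, donne la vitesse: v(t) = -sin(t). Nous avons la vitesse v(t) = -sin(t). En substituant t = pi/2: v(pi/2) = -1.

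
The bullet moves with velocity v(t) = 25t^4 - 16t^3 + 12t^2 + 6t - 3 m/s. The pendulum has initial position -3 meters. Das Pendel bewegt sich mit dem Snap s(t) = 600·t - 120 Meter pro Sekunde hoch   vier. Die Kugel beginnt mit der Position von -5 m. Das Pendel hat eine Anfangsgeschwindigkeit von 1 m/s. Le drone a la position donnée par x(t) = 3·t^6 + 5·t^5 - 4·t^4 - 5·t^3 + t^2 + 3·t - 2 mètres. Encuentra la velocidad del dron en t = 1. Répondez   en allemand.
Ausgehend von der Position x(t) = 3·t^6 + 5·t^5 - 4·t^4 - 5·t^3 + t^2 + 3·t - 2, nehmen wir 1 Ableitung. Mit d/dt von x(t) finden wir v(t) = 18·t^5 + 25·t^4 - 16·t^3 - 15·t^2 + 2·t + 3. Wir haben die Geschwindigkeit v(t) = 18·t^5 + 25·t^4 - 16·t^3 - 15·t^2 + 2·t + 3. Durch Einsetzen von t = 1: v(1) = 17.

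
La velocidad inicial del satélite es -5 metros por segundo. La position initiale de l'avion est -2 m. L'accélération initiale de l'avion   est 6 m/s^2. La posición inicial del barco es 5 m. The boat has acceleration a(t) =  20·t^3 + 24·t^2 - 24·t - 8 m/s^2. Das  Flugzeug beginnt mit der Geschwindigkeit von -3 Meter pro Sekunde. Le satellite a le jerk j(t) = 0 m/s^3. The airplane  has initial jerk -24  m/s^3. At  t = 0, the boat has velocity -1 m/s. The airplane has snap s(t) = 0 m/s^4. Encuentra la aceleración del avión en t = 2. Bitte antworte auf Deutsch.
Wir müssen unsere Gleichung für den Snap s(t) = 0 2-mal integrieren. Mit ∫s(t)dt und Anwendung von j(0) = -24, finden wir j(t) = -24. Die Stammfunktion von dem Ruck ist die Beschleunigung. Mit a(0) = 6 erhalten wir a(t) = 6 - 24·t. Aus der Gleichung für die Beschleunigung a(t) = 6 - 24·t, setzen wir t = 2 ein und erhalten a = -42.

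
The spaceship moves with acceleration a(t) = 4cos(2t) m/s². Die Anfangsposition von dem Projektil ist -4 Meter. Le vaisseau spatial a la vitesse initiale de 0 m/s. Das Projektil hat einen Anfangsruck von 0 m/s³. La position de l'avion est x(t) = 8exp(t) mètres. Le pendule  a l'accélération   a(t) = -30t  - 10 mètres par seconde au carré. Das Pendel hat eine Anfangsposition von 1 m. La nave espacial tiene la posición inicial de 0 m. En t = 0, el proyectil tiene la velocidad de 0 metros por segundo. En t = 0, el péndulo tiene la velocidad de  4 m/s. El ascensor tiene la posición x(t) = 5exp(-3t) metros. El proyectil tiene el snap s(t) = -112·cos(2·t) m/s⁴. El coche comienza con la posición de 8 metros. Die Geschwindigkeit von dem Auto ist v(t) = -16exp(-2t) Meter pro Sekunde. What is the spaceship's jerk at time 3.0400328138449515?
We must differentiate our acceleration equation a(t) = 4·cos(2·t) 1 time. Differentiating acceleration, we get jerk: j(t) = -8·sin(2·t). Using j(t) = -8·sin(2·t) and substituting t = 3.0400328138449515, we find j = 1.61380682138476.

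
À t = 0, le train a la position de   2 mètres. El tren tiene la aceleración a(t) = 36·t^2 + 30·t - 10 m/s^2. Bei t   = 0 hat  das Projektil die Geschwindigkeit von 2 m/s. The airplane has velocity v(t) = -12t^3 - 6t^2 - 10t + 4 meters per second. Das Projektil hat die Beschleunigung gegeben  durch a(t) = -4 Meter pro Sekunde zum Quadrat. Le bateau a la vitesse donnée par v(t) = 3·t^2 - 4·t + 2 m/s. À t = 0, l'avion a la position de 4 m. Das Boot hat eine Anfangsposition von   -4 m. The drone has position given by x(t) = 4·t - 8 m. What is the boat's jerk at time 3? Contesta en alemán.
Ausgehend von der Geschwindigkeit v(t) = 3·t^2 - 4·t + 2, nehmen wir 2 Ableitungen. Durch Ableiten von der Geschwindigkeit erhalten wir die Beschleunigung: a(t) = 6·t - 4. Mit d/dt von a(t) finden wir j(t) = 6. Wir haben den Ruck j(t) = 6. Durch Einsetzen von t = 3: j(3) = 6.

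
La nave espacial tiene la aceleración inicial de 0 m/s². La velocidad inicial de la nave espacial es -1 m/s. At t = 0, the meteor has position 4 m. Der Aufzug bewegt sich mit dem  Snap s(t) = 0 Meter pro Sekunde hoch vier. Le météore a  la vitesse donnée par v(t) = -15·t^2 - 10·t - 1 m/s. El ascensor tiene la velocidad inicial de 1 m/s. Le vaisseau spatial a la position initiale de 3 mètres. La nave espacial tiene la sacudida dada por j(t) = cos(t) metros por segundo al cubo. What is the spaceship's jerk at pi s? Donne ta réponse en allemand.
Mit j(t) = cos(t) und Einsetzen von t = pi, finden wir j = -1.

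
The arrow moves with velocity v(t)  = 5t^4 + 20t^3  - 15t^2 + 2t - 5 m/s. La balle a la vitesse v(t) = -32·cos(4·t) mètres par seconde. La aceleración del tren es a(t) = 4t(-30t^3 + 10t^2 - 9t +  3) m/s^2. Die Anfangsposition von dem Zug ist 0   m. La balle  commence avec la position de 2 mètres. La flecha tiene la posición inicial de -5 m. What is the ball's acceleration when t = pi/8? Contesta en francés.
Nous devons dériver notre équation de la vitesse v(t) = -32·cos(4·t) 1 fois. En dérivant la vitesse, nous obtenons l'accélération: a(t) = 128·sin(4·t). En utilisant a(t) = 128·sin(4·t) et en substituant t = pi/8, nous trouvons a = 128.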